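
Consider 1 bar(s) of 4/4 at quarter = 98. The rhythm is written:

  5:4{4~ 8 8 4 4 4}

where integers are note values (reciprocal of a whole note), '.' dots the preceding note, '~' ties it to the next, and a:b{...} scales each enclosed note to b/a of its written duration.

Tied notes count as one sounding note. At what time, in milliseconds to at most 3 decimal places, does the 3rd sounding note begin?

1. 0.0ms @ 0 + 734.694ms (6/5)
2. 734.694ms @ 6/5 + 244.898ms (2/5)
3. 979.592ms @ 8/5 + 489.796ms (4/5)
4. 1469.388ms @ 12/5 + 489.796ms (4/5)
5. 1959.184ms @ 16/5 + 489.796ms (4/5)

note 3 onset = 8/5b = 979.592ms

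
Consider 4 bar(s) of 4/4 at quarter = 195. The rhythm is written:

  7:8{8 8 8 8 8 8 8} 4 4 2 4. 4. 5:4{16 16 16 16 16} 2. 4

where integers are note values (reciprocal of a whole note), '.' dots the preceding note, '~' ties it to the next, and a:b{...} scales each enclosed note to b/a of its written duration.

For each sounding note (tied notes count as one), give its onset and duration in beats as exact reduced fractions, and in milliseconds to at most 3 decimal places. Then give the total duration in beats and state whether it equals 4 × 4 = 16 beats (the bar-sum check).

1) 0.0ms=0b +175.824ms=4/7b
2) 175.824ms=4/7b +175.824ms=4/7b
3) 351.648ms=8/7b +175.824ms=4/7b
4) 527.473ms=12/7b +175.824ms=4/7b
5) 703.297ms=16/7b +175.824ms=4/7b
6) 879.121ms=20/7b +175.824ms=4/7b
7) 1054.945ms=24/7b +175.824ms=4/7b
8) 1230.769ms=4b +307.692ms=1b
9) 1538.462ms=5b +307.692ms=1b
10) 1846.154ms=6b +615.385ms=2b
11) 2461.538ms=8b +461.538ms=3/2b
12) 2923.077ms=19/2b +461.538ms=3/2b
13) 3384.615ms=11b +61.538ms=1/5b
14) 3446.154ms=56/5b +61.538ms=1/5b
15) 3507.692ms=57/5b +61.538ms=1/5b
16) 3569.231ms=58/5b +61.538ms=1/5b
17) 3630.769ms=59/5b +61.538ms=1/5b
18) 3692.308ms=12b +923.077ms=3b
19) 4615.385ms=15b +307.692ms=1b
Σ=16b of 16 (195bpm 4/4) — PASS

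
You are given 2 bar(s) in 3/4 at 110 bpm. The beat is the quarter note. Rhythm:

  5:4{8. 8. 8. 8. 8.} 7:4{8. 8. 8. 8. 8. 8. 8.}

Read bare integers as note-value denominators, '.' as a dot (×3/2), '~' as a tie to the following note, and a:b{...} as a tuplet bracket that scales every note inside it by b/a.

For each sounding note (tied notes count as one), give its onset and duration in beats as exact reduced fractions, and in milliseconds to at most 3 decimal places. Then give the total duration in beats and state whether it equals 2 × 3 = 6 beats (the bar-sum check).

1) 0.0ms=0b +327.273ms=3/5b
2) 327.273ms=3/5b +327.273ms=3/5b
3) 654.545ms=6/5b +327.273ms=3/5b
4) 981.818ms=9/5b +327.273ms=3/5b
5) 1309.091ms=12/5b +327.273ms=3/5b
6) 1636.364ms=3b +233.766ms=3/7b
7) 1870.13ms=24/7b +233.766ms=3/7b
8) 2103.896ms=27/7b +233.766ms=3/7b
9) 2337.662ms=30/7b +233.766ms=3/7b
10) 2571.429ms=33/7b +233.766ms=3/7b
11) 2805.195ms=36/7b +233.766ms=3/7b
12) 3038.961ms=39/7b +233.766ms=3/7b
Σ=6b of 6 (110bpm 3/4) — PASS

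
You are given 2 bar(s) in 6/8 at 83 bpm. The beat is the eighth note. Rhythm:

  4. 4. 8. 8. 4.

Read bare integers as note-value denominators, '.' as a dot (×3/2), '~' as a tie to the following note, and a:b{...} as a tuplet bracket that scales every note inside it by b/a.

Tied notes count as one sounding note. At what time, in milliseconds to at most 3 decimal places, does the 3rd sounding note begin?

1. 0.0ms @ 0 + 2168.675ms (3)
2. 2168.675ms @ 3 + 2168.675ms (3)
3. 4337.349ms @ 6 + 1084.337ms (3/2)
4. 5421.687ms @ 15/2 + 1084.337ms (3/2)
5. 6506.024ms @ 9 + 2168.675ms (3)

note 3 onset = 6b = 4337.349ms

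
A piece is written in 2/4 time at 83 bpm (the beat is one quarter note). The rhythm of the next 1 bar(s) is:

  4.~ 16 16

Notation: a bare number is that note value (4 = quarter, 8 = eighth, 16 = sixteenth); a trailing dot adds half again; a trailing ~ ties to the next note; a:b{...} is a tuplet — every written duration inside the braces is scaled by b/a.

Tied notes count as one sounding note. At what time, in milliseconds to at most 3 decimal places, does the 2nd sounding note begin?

1. 0.0ms @ 0 + 1265.06ms (7/4)
2. 1265.06ms @ 7/4 + 180.723ms (1/4)

note 2 onset = 7/4b = 1265.06ms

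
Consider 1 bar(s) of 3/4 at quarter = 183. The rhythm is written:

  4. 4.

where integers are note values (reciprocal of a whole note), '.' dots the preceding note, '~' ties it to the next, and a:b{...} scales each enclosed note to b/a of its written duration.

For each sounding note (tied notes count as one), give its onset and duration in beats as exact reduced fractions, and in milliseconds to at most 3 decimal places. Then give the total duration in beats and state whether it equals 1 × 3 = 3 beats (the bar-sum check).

1) 0.0ms=0b +491.803ms=3/2b
2) 491.803ms=3/2b +491.803ms=3/2b
Σ=3b of 3 (183bpm 3/4) — PASS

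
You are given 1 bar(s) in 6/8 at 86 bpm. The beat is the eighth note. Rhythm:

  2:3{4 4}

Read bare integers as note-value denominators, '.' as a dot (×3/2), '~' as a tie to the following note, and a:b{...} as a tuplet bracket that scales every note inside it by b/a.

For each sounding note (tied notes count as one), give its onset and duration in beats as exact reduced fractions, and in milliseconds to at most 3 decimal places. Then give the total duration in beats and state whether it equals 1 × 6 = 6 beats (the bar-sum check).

1) 0.0ms=0b +2093.023ms=3b
2) 2093.023ms=3b +2093.023ms=3b
Σ=6b of 6 (86bpm 6/8) — PASS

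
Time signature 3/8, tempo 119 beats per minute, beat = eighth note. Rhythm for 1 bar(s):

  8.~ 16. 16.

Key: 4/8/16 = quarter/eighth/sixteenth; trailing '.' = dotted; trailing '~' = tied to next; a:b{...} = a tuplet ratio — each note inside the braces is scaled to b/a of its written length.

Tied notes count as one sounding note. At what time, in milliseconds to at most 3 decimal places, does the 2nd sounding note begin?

note 2 onset = 9/4b = 1134.454ms

1. 0.0ms @ 0 + 1134.454ms (9/4)
2. 1134.454ms @ 9/4 + 378.151ms (3/4)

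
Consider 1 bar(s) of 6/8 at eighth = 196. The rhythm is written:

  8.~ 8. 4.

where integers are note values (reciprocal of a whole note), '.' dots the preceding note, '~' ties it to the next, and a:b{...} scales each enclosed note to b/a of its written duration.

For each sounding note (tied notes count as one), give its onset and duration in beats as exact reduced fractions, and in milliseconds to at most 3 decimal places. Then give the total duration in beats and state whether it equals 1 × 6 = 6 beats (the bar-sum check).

1) 0.0ms=0b +918.367ms=3b
2) 918.367ms=3b +918.367ms=3b
Σ=6b of 6 (196bpm 6/8) — PASS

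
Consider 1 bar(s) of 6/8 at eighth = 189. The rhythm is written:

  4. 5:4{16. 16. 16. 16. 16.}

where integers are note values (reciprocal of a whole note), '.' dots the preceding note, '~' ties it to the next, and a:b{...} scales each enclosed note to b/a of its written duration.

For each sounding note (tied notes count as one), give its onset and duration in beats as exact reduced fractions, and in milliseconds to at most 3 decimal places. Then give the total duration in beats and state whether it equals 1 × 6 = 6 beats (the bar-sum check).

1) 0.0ms=0b +952.381ms=3b
2) 952.381ms=3b +190.476ms=3/5b
3) 1142.857ms=18/5b +190.476ms=3/5b
4) 1333.333ms=21/5b +190.476ms=3/5b
5) 1523.81ms=24/5b +190.476ms=3/5b
6) 1714.286ms=27/5b +190.476ms=3/5b
Σ=6b of 6 (189bpm 6/8) — PASS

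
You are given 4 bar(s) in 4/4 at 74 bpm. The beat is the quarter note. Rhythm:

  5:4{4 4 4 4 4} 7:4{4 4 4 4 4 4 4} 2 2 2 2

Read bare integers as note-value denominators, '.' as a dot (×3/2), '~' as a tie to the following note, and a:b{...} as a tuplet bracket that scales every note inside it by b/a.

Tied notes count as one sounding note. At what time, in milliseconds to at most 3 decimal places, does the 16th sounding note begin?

note 16 onset = 14b = 11351.351ms

1. 0.0ms @ 0 + 648.649ms (4/5)
2. 648.649ms @ 4/5 + 648.649ms (4/5)
3. 1297.297ms @ 8/5 + 648.649ms (4/5)
4. 1945.946ms @ 12/5 + 648.649ms (4/5)
5. 2594.595ms @ 16/5 + 648.649ms (4/5)
6. 3243.243ms @ 4 + 463.32ms (4/7)
7. 3706.564ms @ 32/7 + 463.32ms (4/7)
8. 4169.884ms @ 36/7 + 463.32ms (4/7)
9. 4633.205ms @ 40/7 + 463.32ms (4/7)
10. 5096.525ms @ 44/7 + 463.32ms (4/7)
11. 5559.846ms @ 48/7 + 463.32ms (4/7)
12. 6023.166ms @ 52/7 + 463.32ms (4/7)
13. 6486.486ms @ 8 + 1621.622ms (2)
14. 8108.108ms @ 10 + 1621.622ms (2)
15. 9729.73ms @ 12 + 1621.622ms (2)
16. 11351.351ms @ 14 + 1621.622ms (2)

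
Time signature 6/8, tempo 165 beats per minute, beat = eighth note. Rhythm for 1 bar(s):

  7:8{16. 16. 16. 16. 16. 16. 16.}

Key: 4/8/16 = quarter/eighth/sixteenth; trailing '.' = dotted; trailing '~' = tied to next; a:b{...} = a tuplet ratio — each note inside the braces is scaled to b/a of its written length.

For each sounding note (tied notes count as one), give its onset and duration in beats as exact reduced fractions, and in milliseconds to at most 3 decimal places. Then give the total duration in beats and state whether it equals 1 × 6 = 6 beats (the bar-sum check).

1) 0.0ms=0b +311.688ms=6/7b
2) 311.688ms=6/7b +311.688ms=6/7b
3) 623.377ms=12/7b +311.688ms=6/7b
4) 935.065ms=18/7b +311.688ms=6/7b
5) 1246.753ms=24/7b +311.688ms=6/7b
6) 1558.442ms=30/7b +311.688ms=6/7b
7) 1870.13ms=36/7b +311.688ms=6/7b
Σ=6b of 6 (165bpm 6/8) — PASS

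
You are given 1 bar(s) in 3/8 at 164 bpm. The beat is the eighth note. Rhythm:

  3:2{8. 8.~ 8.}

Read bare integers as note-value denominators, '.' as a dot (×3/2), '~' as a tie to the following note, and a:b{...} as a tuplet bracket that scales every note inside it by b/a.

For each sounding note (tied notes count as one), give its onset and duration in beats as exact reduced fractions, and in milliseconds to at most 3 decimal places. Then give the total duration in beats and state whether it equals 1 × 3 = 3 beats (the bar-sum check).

1) 0.0ms=0b +365.854ms=1b
2) 365.854ms=1b +731.707ms=2b
Σ=3b of 3 (164bpm 3/8) — PASS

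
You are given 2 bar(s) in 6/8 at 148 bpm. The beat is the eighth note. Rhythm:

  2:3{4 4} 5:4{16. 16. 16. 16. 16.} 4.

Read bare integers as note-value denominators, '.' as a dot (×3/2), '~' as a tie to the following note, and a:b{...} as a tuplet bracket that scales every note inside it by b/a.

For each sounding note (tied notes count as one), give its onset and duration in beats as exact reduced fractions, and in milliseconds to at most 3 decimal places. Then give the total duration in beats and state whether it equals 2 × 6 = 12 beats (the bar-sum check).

1) 0.0ms=0b +1216.216ms=3b
2) 1216.216ms=3b +1216.216ms=3b
3) 2432.432ms=6b +243.243ms=3/5b
4) 2675.676ms=33/5b +243.243ms=3/5b
5) 2918.919ms=36/5b +243.243ms=3/5b
6) 3162.162ms=39/5b +243.243ms=3/5b
7) 3405.405ms=42/5b +243.243ms=3/5b
8) 3648.649ms=9b +1216.216ms=3b
Σ=12b of 12 (148bpm 6/8) — PASS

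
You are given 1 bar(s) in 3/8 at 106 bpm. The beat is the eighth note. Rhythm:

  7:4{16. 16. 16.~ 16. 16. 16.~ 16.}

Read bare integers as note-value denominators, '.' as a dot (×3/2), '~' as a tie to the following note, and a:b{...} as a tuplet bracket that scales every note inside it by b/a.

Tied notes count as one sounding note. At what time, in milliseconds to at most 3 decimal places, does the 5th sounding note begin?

1. 0.0ms @ 0 + 242.588ms (3/7)
2. 242.588ms @ 3/7 + 242.588ms (3/7)
3. 485.175ms @ 6/7 + 485.175ms (6/7)
4. 970.35ms @ 12/7 + 242.588ms (3/7)
5. 1212.938ms @ 15/7 + 485.175ms (6/7)

note 5 onset = 15/7b = 1212.938ms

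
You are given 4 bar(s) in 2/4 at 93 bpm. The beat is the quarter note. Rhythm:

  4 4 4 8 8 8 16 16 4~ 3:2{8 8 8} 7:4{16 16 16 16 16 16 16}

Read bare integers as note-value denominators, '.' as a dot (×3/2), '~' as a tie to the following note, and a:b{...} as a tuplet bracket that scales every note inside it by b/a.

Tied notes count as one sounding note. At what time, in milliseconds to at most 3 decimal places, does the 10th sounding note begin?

note 10 onset = 19/3b = 4086.022ms

1. 0.0ms @ 0 + 645.161ms (1)
2. 645.161ms @ 1 + 645.161ms (1)
3. 1290.323ms @ 2 + 645.161ms (1)
4. 1935.484ms @ 3 + 322.581ms (1/2)
5. 2258.065ms @ 7/2 + 322.581ms (1/2)
6. 2580.645ms @ 4 + 322.581ms (1/2)
7. 2903.226ms @ 9/2 + 161.29ms (1/4)
8. 3064.516ms @ 19/4 + 161.29ms (1/4)
9. 3225.806ms @ 5 + 860.215ms (4/3)
10. 4086.022ms @ 19/3 + 215.054ms (1/3)
11. 4301.075ms @ 20/3 + 215.054ms (1/3)
12. 4516.129ms @ 7 + 92.166ms (1/7)
13. 4608.295ms @ 50/7 + 92.166ms (1/7)
14. 4700.461ms @ 51/7 + 92.166ms (1/7)
15. 4792.627ms @ 52/7 + 92.166ms (1/7)
16. 4884.793ms @ 53/7 + 92.166ms (1/7)
17. 4976.959ms @ 54/7 + 92.166ms (1/7)
18. 5069.124ms @ 55/7 + 92.166ms (1/7)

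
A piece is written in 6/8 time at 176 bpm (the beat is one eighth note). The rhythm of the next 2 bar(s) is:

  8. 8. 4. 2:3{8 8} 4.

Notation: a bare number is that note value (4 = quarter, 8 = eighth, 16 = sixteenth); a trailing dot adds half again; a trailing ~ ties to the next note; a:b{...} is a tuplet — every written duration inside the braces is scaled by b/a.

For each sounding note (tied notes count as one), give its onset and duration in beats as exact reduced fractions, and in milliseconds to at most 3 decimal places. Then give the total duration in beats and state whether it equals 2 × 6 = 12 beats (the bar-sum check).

1) 0.0ms=0b +511.364ms=3/2b
2) 511.364ms=3/2b +511.364ms=3/2b
3) 1022.727ms=3b +1022.727ms=3b
4) 2045.455ms=6b +511.364ms=3/2b
5) 2556.818ms=15/2b +511.364ms=3/2b
6) 3068.182ms=9b +1022.727ms=3b
Σ=12b of 12 (176bpm 6/8) — PASS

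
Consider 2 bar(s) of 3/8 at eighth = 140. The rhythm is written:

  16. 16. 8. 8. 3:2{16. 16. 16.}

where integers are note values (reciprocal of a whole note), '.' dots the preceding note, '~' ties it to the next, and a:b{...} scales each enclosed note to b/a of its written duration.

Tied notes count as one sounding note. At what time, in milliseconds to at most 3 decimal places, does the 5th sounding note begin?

note 5 onset = 9/2b = 1928.571ms

1. 0.0ms @ 0 + 321.429ms (3/4)
2. 321.429ms @ 3/4 + 321.429ms (3/4)
3. 642.857ms @ 3/2 + 642.857ms (3/2)
4. 1285.714ms @ 3 + 642.857ms (3/2)
5. 1928.571ms @ 9/2 + 214.286ms (1/2)
6. 2142.857ms @ 5 + 214.286ms (1/2)
7. 2357.143ms @ 11/2 + 214.286ms (1/2)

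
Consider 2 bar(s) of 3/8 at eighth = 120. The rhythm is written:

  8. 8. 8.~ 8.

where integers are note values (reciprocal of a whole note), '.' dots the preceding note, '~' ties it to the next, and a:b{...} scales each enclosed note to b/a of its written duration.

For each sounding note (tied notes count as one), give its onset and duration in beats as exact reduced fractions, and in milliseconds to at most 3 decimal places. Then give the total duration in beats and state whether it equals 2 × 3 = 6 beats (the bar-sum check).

1) 0.0ms=0b +750.0ms=3/2b
2) 750.0ms=3/2b +750.0ms=3/2b
3) 1500.0ms=3b +1500.0ms=3b
Σ=6b of 6 (120bpm 3/8) — PASS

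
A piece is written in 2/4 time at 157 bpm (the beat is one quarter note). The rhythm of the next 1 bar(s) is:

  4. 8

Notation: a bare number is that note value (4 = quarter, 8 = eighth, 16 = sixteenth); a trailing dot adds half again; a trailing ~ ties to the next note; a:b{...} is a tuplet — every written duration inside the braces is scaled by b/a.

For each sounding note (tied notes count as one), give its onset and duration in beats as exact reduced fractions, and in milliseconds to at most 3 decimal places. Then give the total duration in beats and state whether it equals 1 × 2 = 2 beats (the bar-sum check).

1) 0.0ms=0b +573.248ms=3/2b
2) 573.248ms=3/2b +191.083ms=1/2b
Σ=2b of 2 (157bpm 2/4) — PASS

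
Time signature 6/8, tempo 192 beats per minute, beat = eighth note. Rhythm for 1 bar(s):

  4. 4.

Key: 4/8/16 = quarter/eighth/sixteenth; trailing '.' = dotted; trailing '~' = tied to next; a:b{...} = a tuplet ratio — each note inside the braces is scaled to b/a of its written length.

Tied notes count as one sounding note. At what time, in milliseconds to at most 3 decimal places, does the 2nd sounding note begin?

note 2 onset = 3b = 937.5ms

1. 0.0ms @ 0 + 937.5ms (3)
2. 937.5ms @ 3 + 937.5ms (3)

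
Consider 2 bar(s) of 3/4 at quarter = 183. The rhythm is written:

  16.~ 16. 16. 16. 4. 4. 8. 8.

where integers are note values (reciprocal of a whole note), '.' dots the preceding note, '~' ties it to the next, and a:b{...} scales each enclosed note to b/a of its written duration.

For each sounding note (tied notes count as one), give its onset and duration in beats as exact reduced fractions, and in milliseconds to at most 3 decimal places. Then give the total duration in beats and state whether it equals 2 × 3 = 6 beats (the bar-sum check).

1) 0.0ms=0b +245.902ms=3/4b
2) 245.902ms=3/4b +122.951ms=3/8b
3) 368.852ms=9/8b +122.951ms=3/8b
4) 491.803ms=3/2b +491.803ms=3/2b
5) 983.607ms=3b +491.803ms=3/2b
6) 1475.41ms=9/2b +245.902ms=3/4b
7) 1721.311ms=21/4b +245.902ms=3/4b
Σ=6b of 6 (183bpm 3/4) — PASS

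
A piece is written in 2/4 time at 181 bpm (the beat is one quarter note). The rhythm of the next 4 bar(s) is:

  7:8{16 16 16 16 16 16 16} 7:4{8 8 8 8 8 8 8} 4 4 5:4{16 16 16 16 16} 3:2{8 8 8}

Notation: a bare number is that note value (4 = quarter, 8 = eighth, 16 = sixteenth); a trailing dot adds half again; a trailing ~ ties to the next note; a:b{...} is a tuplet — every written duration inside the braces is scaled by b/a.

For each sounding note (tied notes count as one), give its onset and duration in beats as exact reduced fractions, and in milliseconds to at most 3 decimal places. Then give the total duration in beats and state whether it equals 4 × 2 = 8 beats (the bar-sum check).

1) 0.0ms=0b +94.712ms=2/7b
2) 94.712ms=2/7b +94.712ms=2/7b
3) 189.424ms=4/7b +94.712ms=2/7b
4) 284.136ms=6/7b +94.712ms=2/7b
5) 378.848ms=8/7b +94.712ms=2/7b
6) 473.56ms=10/7b +94.712ms=2/7b
7) 568.272ms=12/7b +94.712ms=2/7b
8) 662.983ms=2b +94.712ms=2/7b
9) 757.695ms=16/7b +94.712ms=2/7b
10) 852.407ms=18/7b +94.712ms=2/7b
11) 947.119ms=20/7b +94.712ms=2/7b
12) 1041.831ms=22/7b +94.712ms=2/7b
13) 1136.543ms=24/7b +94.712ms=2/7b
14) 1231.255ms=26/7b +94.712ms=2/7b
15) 1325.967ms=4b +331.492ms=1b
16) 1657.459ms=5b +331.492ms=1b
17) 1988.95ms=6b +66.298ms=1/5b
18) 2055.249ms=31/5b +66.298ms=1/5b
19) 2121.547ms=32/5b +66.298ms=1/5b
20) 2187.845ms=33/5b +66.298ms=1/5b
21) 2254.144ms=34/5b +66.298ms=1/5b
22) 2320.442ms=7b +110.497ms=1/3b
23) 2430.939ms=22/3b +110.497ms=1/3b
24) 2541.436ms=23/3b +110.497ms=1/3b
Σ=8b of 8 (181bpm 2/4) — PASS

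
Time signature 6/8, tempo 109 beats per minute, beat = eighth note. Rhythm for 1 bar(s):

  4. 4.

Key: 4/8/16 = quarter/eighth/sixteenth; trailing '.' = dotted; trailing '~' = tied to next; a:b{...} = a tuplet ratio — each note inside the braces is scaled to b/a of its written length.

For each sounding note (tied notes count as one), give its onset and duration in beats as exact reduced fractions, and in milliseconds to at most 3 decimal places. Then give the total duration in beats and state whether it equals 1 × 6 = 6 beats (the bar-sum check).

1) 0.0ms=0b +1651.376ms=3b
2) 1651.376ms=3b +1651.376ms=3b
Σ=6b of 6 (109bpm 6/8) — PASS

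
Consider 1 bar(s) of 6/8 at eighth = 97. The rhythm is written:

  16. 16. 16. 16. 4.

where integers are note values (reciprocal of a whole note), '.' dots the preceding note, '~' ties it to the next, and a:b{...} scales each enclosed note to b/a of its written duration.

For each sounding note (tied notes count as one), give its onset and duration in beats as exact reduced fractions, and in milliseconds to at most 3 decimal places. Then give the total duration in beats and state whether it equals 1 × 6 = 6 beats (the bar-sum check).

1) 0.0ms=0b +463.918ms=3/4b
2) 463.918ms=3/4b +463.918ms=3/4b
3) 927.835ms=3/2b +463.918ms=3/4b
4) 1391.753ms=9/4b +463.918ms=3/4b
5) 1855.67ms=3b +1855.67ms=3b
Σ=6b of 6 (97bpm 6/8) — PASS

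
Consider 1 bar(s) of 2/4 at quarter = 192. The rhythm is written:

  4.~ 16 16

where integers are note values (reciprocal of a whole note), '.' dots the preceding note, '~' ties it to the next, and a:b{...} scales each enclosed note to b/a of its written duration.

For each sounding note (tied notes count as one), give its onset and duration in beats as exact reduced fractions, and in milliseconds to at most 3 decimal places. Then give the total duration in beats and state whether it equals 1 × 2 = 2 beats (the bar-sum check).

1) 0.0ms=0b +546.875ms=7/4b
2) 546.875ms=7/4b +78.125ms=1/4b
Σ=2b of 2 (192bpm 2/4) — PASS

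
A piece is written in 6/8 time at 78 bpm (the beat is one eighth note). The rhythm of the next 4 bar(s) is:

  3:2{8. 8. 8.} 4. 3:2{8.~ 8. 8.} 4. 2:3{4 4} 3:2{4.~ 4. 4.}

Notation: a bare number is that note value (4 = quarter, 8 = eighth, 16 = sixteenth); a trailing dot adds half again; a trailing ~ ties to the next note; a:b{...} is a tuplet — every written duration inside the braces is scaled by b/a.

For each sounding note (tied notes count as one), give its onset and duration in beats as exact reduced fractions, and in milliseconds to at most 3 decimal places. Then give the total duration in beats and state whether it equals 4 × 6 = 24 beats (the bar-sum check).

1) 0.0ms=0b +769.231ms=1b
2) 769.231ms=1b +769.231ms=1b
3) 1538.462ms=2b +769.231ms=1b
4) 2307.692ms=3b +2307.692ms=3b
5) 4615.385ms=6b +1538.462ms=2b
6) 6153.846ms=8b +769.231ms=1b
7) 6923.077ms=9b +2307.692ms=3b
8) 9230.769ms=12b +2307.692ms=3b
9) 11538.462ms=15b +2307.692ms=3b
10) 13846.154ms=18b +3076.923ms=4b
11) 16923.077ms=22b +1538.462ms=2b
Σ=24b of 24 (78bpm 6/8) — PASS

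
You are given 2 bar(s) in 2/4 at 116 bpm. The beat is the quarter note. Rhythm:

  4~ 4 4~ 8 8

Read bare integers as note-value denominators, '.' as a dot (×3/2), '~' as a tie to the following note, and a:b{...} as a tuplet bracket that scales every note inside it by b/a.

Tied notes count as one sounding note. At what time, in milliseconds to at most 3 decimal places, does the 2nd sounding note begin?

1. 0.0ms @ 0 + 1034.483ms (2)
2. 1034.483ms @ 2 + 775.862ms (3/2)
3. 1810.345ms @ 7/2 + 258.621ms (1/2)

note 2 onset = 2b = 1034.483ms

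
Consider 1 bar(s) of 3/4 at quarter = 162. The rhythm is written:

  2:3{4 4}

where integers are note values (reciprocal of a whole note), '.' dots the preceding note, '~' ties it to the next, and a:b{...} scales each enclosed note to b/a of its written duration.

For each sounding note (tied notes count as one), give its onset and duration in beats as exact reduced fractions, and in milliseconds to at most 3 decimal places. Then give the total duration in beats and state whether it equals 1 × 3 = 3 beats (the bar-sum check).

1) 0.0ms=0b +555.556ms=3/2b
2) 555.556ms=3/2b +555.556ms=3/2b
Σ=3b of 3 (162bpm 3/4) — PASS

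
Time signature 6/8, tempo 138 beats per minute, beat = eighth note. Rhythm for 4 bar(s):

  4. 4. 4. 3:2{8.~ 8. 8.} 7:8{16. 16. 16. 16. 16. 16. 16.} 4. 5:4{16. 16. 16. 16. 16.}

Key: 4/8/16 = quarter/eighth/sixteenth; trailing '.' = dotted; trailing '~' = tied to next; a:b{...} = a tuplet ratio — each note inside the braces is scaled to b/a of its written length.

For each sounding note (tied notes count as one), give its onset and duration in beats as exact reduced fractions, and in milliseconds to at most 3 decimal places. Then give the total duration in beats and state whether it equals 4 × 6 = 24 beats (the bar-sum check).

1) 0.0ms=0b +1304.348ms=3b
2) 1304.348ms=3b +1304.348ms=3b
3) 2608.696ms=6b +1304.348ms=3b
4) 3913.043ms=9b +869.565ms=2b
5) 4782.609ms=11b +434.783ms=1b
6) 5217.391ms=12b +372.671ms=6/7b
7) 5590.062ms=90/7b +372.671ms=6/7b
8) 5962.733ms=96/7b +372.671ms=6/7b
9) 6335.404ms=102/7b +372.671ms=6/7b
10) 6708.075ms=108/7b +372.671ms=6/7b
11) 7080.745ms=114/7b +372.671ms=6/7b
12) 7453.416ms=120/7b +372.671ms=6/7b
13) 7826.087ms=18b +1304.348ms=3b
14) 9130.435ms=21b +260.87ms=3/5b
15) 9391.304ms=108/5b +260.87ms=3/5b
16) 9652.174ms=111/5b +260.87ms=3/5b
17) 9913.043ms=114/5b +260.87ms=3/5b
18) 10173.913ms=117/5b +260.87ms=3/5b
Σ=24b of 24 (138bpm 6/8) — PASS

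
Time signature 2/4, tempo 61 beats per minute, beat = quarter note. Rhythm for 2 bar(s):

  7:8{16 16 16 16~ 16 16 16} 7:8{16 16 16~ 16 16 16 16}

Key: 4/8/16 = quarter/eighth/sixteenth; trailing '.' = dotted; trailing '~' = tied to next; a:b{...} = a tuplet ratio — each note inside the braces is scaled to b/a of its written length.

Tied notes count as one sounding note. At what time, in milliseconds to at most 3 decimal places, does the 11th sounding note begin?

note 11 onset = 24/7b = 3372.365ms

1. 0.0ms @ 0 + 281.03ms (2/7)
2. 281.03ms @ 2/7 + 281.03ms (2/7)
3. 562.061ms @ 4/7 + 281.03ms (2/7)
4. 843.091ms @ 6/7 + 562.061ms (4/7)
5. 1405.152ms @ 10/7 + 281.03ms (2/7)
6. 1686.183ms @ 12/7 + 281.03ms (2/7)
7. 1967.213ms @ 2 + 281.03ms (2/7)
8. 2248.244ms @ 16/7 + 281.03ms (2/7)
9. 2529.274ms @ 18/7 + 562.061ms (4/7)
10. 3091.335ms @ 22/7 + 281.03ms (2/7)
11. 3372.365ms @ 24/7 + 281.03ms (2/7)
12. 3653.396ms @ 26/7 + 281.03ms (2/7)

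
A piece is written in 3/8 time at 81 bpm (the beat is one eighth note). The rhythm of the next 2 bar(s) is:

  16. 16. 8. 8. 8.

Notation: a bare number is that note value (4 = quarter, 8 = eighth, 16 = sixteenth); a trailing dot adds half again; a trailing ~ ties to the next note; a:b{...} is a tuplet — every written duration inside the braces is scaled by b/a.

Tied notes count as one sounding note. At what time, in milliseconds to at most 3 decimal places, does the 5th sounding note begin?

1. 0.0ms @ 0 + 555.556ms (3/4)
2. 555.556ms @ 3/4 + 555.556ms (3/4)
3. 1111.111ms @ 3/2 + 1111.111ms (3/2)
4. 2222.222ms @ 3 + 1111.111ms (3/2)
5. 3333.333ms @ 9/2 + 1111.111ms (3/2)

note 5 onset = 9/2b = 3333.333ms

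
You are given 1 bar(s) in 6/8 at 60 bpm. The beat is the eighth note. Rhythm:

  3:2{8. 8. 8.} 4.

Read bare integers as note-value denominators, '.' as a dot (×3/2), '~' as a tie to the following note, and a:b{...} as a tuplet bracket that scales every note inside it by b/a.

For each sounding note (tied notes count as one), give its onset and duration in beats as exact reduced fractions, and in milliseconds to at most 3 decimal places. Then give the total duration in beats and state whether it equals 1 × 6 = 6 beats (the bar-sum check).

1) 0.0ms=0b +1000.0ms=1b
2) 1000.0ms=1b +1000.0ms=1b
3) 2000.0ms=2b +1000.0ms=1b
4) 3000.0ms=3b +3000.0ms=3b
Σ=6b of 6 (60bpm 6/8) — PASS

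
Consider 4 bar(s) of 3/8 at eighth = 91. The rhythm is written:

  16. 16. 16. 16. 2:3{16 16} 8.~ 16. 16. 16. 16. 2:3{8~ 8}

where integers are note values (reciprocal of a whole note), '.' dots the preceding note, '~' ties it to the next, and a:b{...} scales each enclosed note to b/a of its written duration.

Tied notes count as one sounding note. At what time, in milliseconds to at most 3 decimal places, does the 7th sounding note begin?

1. 0.0ms @ 0 + 494.505ms (3/4)
2. 494.505ms @ 3/4 + 494.505ms (3/4)
3. 989.011ms @ 3/2 + 494.505ms (3/4)
4. 1483.516ms @ 9/4 + 494.505ms (3/4)
5. 1978.022ms @ 3 + 494.505ms (3/4)
6. 2472.527ms @ 15/4 + 494.505ms (3/4)
7. 2967.033ms @ 9/2 + 1483.516ms (9/4)
8. 4450.549ms @ 27/4 + 494.505ms (3/4)
9. 4945.055ms @ 15/2 + 494.505ms (3/4)
10. 5439.56ms @ 33/4 + 494.505ms (3/4)
11. 5934.066ms @ 9 + 1978.022ms (3)

note 7 onset = 9/2b = 2967.033ms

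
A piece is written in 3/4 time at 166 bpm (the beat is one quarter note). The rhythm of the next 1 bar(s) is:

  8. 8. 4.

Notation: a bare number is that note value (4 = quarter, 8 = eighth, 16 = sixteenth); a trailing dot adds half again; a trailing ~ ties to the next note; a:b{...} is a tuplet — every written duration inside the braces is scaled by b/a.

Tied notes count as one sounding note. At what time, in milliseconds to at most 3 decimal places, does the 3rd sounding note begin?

note 3 onset = 3/2b = 542.169ms

1. 0.0ms @ 0 + 271.084ms (3/4)
2. 271.084ms @ 3/4 + 271.084ms (3/4)
3. 542.169ms @ 3/2 + 542.169ms (3/2)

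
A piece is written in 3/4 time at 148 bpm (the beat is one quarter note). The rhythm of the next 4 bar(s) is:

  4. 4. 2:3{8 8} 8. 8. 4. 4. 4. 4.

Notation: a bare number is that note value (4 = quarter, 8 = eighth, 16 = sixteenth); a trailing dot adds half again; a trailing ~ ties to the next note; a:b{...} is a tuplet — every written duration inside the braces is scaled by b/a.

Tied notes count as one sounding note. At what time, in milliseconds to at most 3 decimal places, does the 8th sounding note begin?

note 8 onset = 15/2b = 3040.541ms

1. 0.0ms @ 0 + 608.108ms (3/2)
2. 608.108ms @ 3/2 + 608.108ms (3/2)
3. 1216.216ms @ 3 + 304.054ms (3/4)
4. 1520.27ms @ 15/4 + 304.054ms (3/4)
5. 1824.324ms @ 9/2 + 304.054ms (3/4)
6. 2128.378ms @ 21/4 + 304.054ms (3/4)
7. 2432.432ms @ 6 + 608.108ms (3/2)
8. 3040.541ms @ 15/2 + 608.108ms (3/2)
9. 3648.649ms @ 9 + 608.108ms (3/2)
10. 4256.757ms @ 21/2 + 608.108ms (3/2)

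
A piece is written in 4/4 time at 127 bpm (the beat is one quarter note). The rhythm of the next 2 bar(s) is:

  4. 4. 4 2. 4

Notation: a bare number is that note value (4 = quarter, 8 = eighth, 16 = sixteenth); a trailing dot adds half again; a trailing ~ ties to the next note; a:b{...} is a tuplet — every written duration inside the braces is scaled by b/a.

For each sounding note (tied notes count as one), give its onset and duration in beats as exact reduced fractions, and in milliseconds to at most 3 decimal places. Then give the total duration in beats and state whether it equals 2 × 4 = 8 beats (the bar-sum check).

1) 0.0ms=0b +708.661ms=3/2b
2) 708.661ms=3/2b +708.661ms=3/2b
3) 1417.323ms=3b +472.441ms=1b
4) 1889.764ms=4b +1417.323ms=3b
5) 3307.087ms=7b +472.441ms=1b
Σ=8b of 8 (127bpm 4/4) — PASS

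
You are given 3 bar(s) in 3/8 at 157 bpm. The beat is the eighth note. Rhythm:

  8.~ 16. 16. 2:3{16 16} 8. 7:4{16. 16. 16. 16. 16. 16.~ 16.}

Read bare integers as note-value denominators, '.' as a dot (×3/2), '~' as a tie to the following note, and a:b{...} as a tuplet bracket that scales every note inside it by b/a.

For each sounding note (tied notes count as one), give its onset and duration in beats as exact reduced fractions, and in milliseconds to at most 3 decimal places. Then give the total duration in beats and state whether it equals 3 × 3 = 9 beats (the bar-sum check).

1) 0.0ms=0b +859.873ms=9/4b
2) 859.873ms=9/4b +286.624ms=3/4b
3) 1146.497ms=3b +286.624ms=3/4b
4) 1433.121ms=15/4b +286.624ms=3/4b
5) 1719.745ms=9/2b +573.248ms=3/2b
6) 2292.994ms=6b +163.785ms=3/7b
7) 2456.779ms=45/7b +163.785ms=3/7b
8) 2620.564ms=48/7b +163.785ms=3/7b
9) 2784.349ms=51/7b +163.785ms=3/7b
10) 2948.135ms=54/7b +163.785ms=3/7b
11) 3111.92ms=57/7b +327.571ms=6/7b
Σ=9b of 9 (157bpm 3/8) — PASS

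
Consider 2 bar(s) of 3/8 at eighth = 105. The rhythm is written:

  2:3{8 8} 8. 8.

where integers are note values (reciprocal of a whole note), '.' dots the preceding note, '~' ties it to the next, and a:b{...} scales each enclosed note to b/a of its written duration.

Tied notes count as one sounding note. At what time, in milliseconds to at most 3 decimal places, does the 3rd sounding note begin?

1. 0.0ms @ 0 + 857.143ms (3/2)
2. 857.143ms @ 3/2 + 857.143ms (3/2)
3. 1714.286ms @ 3 + 857.143ms (3/2)
4. 2571.429ms @ 9/2 + 857.143ms (3/2)

note 3 onset = 3b = 1714.286ms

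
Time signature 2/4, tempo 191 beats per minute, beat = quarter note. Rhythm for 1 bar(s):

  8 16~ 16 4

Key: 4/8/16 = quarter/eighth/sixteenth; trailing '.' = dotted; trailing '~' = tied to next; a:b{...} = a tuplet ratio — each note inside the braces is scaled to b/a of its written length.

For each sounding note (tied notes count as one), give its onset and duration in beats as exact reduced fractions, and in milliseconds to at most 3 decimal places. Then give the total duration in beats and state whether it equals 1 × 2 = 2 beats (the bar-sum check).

1) 0.0ms=0b +157.068ms=1/2b
2) 157.068ms=1/2b +157.068ms=1/2b
3) 314.136ms=1b +314.136ms=1b
Σ=2b of 2 (191bpm 2/4) — PASS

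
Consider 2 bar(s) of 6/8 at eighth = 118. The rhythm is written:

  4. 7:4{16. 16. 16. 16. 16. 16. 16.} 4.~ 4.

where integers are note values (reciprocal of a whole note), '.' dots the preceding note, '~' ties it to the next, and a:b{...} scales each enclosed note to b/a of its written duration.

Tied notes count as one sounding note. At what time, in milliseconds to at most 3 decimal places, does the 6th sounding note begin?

note 6 onset = 33/7b = 2397.094ms

1. 0.0ms @ 0 + 1525.424ms (3)
2. 1525.424ms @ 3 + 217.918ms (3/7)
3. 1743.341ms @ 24/7 + 217.918ms (3/7)
4. 1961.259ms @ 27/7 + 217.918ms (3/7)
5. 2179.177ms @ 30/7 + 217.918ms (3/7)
6. 2397.094ms @ 33/7 + 217.918ms (3/7)
7. 2615.012ms @ 36/7 + 217.918ms (3/7)
8. 2832.93ms @ 39/7 + 217.918ms (3/7)
9. 3050.847ms @ 6 + 3050.847ms (6)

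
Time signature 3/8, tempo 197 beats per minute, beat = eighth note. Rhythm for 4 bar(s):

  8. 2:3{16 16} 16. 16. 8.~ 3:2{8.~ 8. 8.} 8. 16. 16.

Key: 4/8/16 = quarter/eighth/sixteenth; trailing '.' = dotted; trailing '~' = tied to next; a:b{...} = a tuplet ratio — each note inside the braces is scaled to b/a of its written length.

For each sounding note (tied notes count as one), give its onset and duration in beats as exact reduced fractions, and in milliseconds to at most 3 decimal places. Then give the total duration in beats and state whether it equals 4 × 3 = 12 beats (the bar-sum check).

1) 0.0ms=0b +456.853ms=3/2b
2) 456.853ms=3/2b +228.426ms=3/4b
3) 685.279ms=9/4b +228.426ms=3/4b
4) 913.706ms=3b +228.426ms=3/4b
5) 1142.132ms=15/4b +228.426ms=3/4b
6) 1370.558ms=9/2b +1065.99ms=7/2b
7) 2436.548ms=8b +304.569ms=1b
8) 2741.117ms=9b +456.853ms=3/2b
9) 3197.97ms=21/2b +228.426ms=3/4b
10) 3426.396ms=45/4b +228.426ms=3/4b
Σ=12b of 12 (197bpm 3/8) — PASS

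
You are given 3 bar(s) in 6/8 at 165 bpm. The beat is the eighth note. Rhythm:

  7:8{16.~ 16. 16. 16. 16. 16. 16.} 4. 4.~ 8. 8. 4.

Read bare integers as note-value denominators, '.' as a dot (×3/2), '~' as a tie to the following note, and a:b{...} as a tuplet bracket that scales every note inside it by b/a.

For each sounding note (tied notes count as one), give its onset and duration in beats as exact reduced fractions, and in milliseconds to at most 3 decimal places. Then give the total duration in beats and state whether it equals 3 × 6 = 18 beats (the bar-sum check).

1) 0.0ms=0b +623.377ms=12/7b
2) 623.377ms=12/7b +311.688ms=6/7b
3) 935.065ms=18/7b +311.688ms=6/7b
4) 1246.753ms=24/7b +311.688ms=6/7b
5) 1558.442ms=30/7b +311.688ms=6/7b
6) 1870.13ms=36/7b +311.688ms=6/7b
7) 2181.818ms=6b +1090.909ms=3b
8) 3272.727ms=9b +1636.364ms=9/2b
9) 4909.091ms=27/2b +545.455ms=3/2b
10) 5454.545ms=15b +1090.909ms=3b
Σ=18b of 18 (165bpm 6/8) — PASS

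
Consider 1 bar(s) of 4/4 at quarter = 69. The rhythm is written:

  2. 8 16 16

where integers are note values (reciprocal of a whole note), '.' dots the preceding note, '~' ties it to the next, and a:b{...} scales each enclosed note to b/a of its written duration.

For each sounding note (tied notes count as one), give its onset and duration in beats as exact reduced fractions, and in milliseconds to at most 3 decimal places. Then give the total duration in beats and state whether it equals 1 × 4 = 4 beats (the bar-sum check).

1) 0.0ms=0b +2608.696ms=3b
2) 2608.696ms=3b +434.783ms=1/2b
3) 3043.478ms=7/2b +217.391ms=1/4b
4) 3260.87ms=15/4b +217.391ms=1/4b
Σ=4b of 4 (69bpm 4/4) — PASS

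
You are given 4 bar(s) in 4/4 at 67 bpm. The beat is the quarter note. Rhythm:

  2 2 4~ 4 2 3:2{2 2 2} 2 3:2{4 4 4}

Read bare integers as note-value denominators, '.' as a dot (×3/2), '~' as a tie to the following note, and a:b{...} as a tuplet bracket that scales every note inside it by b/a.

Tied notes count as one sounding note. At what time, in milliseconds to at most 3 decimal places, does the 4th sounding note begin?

note 4 onset = 6b = 5373.134ms

1. 0.0ms @ 0 + 1791.045ms (2)
2. 1791.045ms @ 2 + 1791.045ms (2)
3. 3582.09ms @ 4 + 1791.045ms (2)
4. 5373.134ms @ 6 + 1791.045ms (2)
5. 7164.179ms @ 8 + 1194.03ms (4/3)
6. 8358.209ms @ 28/3 + 1194.03ms (4/3)
7. 9552.239ms @ 32/3 + 1194.03ms (4/3)
8. 10746.269ms @ 12 + 1791.045ms (2)
9. 12537.313ms @ 14 + 597.015ms (2/3)
10. 13134.328ms @ 44/3 + 597.015ms (2/3)
11. 13731.343ms @ 46/3 + 597.015ms (2/3)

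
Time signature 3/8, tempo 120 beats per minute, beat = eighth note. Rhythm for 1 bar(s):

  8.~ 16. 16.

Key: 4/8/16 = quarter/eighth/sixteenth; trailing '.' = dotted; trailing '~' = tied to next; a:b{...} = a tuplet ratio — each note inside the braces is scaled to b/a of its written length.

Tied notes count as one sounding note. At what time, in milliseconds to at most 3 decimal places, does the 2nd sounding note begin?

1. 0.0ms @ 0 + 1125.0ms (9/4)
2. 1125.0ms @ 9/4 + 375.0ms (3/4)

note 2 onset = 9/4b = 1125.0ms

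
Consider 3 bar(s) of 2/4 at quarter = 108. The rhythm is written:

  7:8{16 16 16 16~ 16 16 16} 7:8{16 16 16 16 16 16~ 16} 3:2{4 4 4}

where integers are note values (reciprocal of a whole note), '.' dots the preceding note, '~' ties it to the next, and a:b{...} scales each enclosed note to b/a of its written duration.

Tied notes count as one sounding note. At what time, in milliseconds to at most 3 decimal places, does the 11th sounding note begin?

1. 0.0ms @ 0 + 158.73ms (2/7)
2. 158.73ms @ 2/7 + 158.73ms (2/7)
3. 317.46ms @ 4/7 + 158.73ms (2/7)
4. 476.19ms @ 6/7 + 317.46ms (4/7)
5. 793.651ms @ 10/7 + 158.73ms (2/7)
6. 952.381ms @ 12/7 + 158.73ms (2/7)
7. 1111.111ms @ 2 + 158.73ms (2/7)
8. 1269.841ms @ 16/7 + 158.73ms (2/7)
9. 1428.571ms @ 18/7 + 158.73ms (2/7)
10. 1587.302ms @ 20/7 + 158.73ms (2/7)
11. 1746.032ms @ 22/7 + 158.73ms (2/7)
12. 1904.762ms @ 24/7 + 317.46ms (4/7)
13. 2222.222ms @ 4 + 370.37ms (2/3)
14. 2592.593ms @ 14/3 + 370.37ms (2/3)
15. 2962.963ms @ 16/3 + 370.37ms (2/3)

note 11 onset = 22/7b = 1746.032ms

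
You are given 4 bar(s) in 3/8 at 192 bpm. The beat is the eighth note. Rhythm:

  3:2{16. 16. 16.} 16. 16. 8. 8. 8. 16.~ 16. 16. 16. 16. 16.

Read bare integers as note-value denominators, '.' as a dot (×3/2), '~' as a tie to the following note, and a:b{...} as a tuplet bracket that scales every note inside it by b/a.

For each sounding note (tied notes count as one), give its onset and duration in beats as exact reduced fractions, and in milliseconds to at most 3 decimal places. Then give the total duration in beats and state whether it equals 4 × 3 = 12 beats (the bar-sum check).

1) 0.0ms=0b +156.25ms=1/2b
2) 156.25ms=1/2b +156.25ms=1/2b
3) 312.5ms=1b +156.25ms=1/2b
4) 468.75ms=3/2b +234.375ms=3/4b
5) 703.125ms=9/4b +234.375ms=3/4b
6) 937.5ms=3b +468.75ms=3/2b
7) 1406.25ms=9/2b +468.75ms=3/2b
8) 1875.0ms=6b +468.75ms=3/2b
9) 2343.75ms=15/2b +468.75ms=3/2b
10) 2812.5ms=9b +234.375ms=3/4b
11) 3046.875ms=39/4b +234.375ms=3/4b
12) 3281.25ms=21/2b +234.375ms=3/4b
13) 3515.625ms=45/4b +234.375ms=3/4b
Σ=12b of 12 (192bpm 3/8) — PASS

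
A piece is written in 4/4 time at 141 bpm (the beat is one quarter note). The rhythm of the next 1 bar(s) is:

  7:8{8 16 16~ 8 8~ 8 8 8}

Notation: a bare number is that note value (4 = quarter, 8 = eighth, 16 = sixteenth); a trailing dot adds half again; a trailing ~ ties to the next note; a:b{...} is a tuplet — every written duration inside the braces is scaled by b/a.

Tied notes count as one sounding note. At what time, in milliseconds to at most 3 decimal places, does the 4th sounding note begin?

note 4 onset = 12/7b = 729.483ms

1. 0.0ms @ 0 + 243.161ms (4/7)
2. 243.161ms @ 4/7 + 121.581ms (2/7)
3. 364.742ms @ 6/7 + 364.742ms (6/7)
4. 729.483ms @ 12/7 + 486.322ms (8/7)
5. 1215.805ms @ 20/7 + 243.161ms (4/7)
6. 1458.967ms @ 24/7 + 243.161ms (4/7)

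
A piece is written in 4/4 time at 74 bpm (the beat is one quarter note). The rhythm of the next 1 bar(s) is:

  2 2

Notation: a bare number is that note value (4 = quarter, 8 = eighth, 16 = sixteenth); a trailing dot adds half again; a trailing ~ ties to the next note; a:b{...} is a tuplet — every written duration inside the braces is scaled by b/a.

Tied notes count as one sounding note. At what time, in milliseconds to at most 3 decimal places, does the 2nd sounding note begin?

note 2 onset = 2b = 1621.622ms

1. 0.0ms @ 0 + 1621.622ms (2)
2. 1621.622ms @ 2 + 1621.622ms (2)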